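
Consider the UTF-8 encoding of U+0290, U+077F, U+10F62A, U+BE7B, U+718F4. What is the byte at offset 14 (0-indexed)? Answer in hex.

0xB4

U+0290 → 2-byte form CA 90 at offsets 0–1.
U+077F → 2-byte form DD BF at offsets 2–3.
U+10F62A → 4-byte form F4 8F 98 AA at offsets 4–7.
U+BE7B → 3-byte form EB B9 BB at offsets 8–10.
U+718F4 → 4-byte form F1 B1 A3 B4 at offsets 11–14.
Offset 14 falls in char 5's range; it's byte 4 of F1 B1 A3 B4 = 0xB4.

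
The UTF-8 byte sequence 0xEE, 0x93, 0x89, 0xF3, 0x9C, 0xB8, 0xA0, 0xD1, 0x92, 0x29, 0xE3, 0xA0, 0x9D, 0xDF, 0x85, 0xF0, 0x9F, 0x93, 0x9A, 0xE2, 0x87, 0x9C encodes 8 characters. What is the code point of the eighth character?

U+21DC

Offset 0: leading byte 0xEE = 11101110 → 3-byte char #1 = EE 93 89.
Offset 3: leading byte 0xF3 = 11110011 → 4-byte char #2 = F3 9C B8 A0.
Offset 7: leading byte 0xD1 = 11010001 → 2-byte char #3 = D1 92.
Offset 9: leading byte 0x29 = 00101001 → 1-byte char #4 = 29.
Offset 10: leading byte 0xE3 = 11100011 → 3-byte char #5 = E3 A0 9D.
Offset 13: leading byte 0xDF = 11011111 → 2-byte char #6 = DF 85.
Offset 15: leading byte 0xF0 = 11110000 → 4-byte char #7 = F0 9F 93 9A.
Offset 19: leading byte 0xE2 = 11100010 → 3-byte char #8 = E2 87 9C.
Leading byte 0xE2 = 11100010 matches 1110xxxx → 3-byte sequence.
Byte 1: 0xE2 = 11100010, payload 0010 (4 bits).
Byte 2: 0x87 = 10000111 (10xxxxxx ✓), payload 000111.
Byte 3: 0x9C = 10011100 (10xxxxxx ✓), payload 011100.
Concatenate: 0010000111011100 = 0x21DC (16 bits → U+21DC).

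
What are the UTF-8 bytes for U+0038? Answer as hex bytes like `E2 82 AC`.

38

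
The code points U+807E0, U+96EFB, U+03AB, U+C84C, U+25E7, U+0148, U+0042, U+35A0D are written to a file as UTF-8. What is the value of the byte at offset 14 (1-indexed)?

0xE2

1-indexed offset 14 is 0-indexed offset 13.
U+807E0 → 4-byte form F2 80 9F A0 at offsets 0–3.
U+96EFB → 4-byte form F2 96 BB BB at offsets 4–7.
U+03AB → 2-byte form CE AB at offsets 8–9.
U+C84C → 3-byte form EC A1 8C at offsets 10–12.
U+25E7 → 3-byte form E2 97 A7 at offsets 13–15.
Offset 13 falls in char 5's range; it's byte 1 of E2 97 A7 = 0xE2.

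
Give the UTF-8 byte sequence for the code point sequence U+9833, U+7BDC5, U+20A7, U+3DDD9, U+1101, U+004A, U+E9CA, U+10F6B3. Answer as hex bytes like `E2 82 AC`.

E9 A0 B3 F1 BB B7 85 E2 82 A7 F0 BD B7 99 E1 84 81 4A EE A7 8A F4 8F 9A B3

U+9833: 3-byte form → E9 A0 B3.
U+7BDC5: 4-byte form → F1 BB B7 85.
U+20A7: 3-byte form → E2 82 A7.
U+3DDD9: 4-byte form → F0 BD B7 99.
U+1101: 3-byte form → E1 84 81.
U+004A: 1-byte form → 4A.
U+E9CA: 3-byte form → EE A7 8A.
U+10F6B3: 4-byte form → F4 8F 9A B3.
Concatenated (25 bytes): E9 A0 B3 F1 BB B7 85 E2 82 A7 F0 BD B7 99 E1 84 81 4A EE A7 8A F4 8F 9A B3.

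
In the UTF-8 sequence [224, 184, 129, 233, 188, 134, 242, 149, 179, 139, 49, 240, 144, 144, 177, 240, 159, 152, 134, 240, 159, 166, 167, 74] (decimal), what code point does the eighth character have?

Offset 0: leading byte 0xE0 = 11100000 → 3-byte char #1 = E0 B8 81.
Offset 3: leading byte 0xE9 = 11101001 → 3-byte char #2 = E9 BC 86.
Offset 6: leading byte 0xF2 = 11110010 → 4-byte char #3 = F2 95 B3 8B.
Offset 10: leading byte 0x31 = 00110001 → 1-byte char #4 = 31.
Offset 11: leading byte 0xF0 = 11110000 → 4-byte char #5 = F0 90 90 B1.
Offset 15: leading byte 0xF0 = 11110000 → 4-byte char #6 = F0 9F 98 86.
Offset 19: leading byte 0xF0 = 11110000 → 4-byte char #7 = F0 9F A6 A7.
Offset 23: leading byte 0x4A = 01001010 → 1-byte char #8 = 4A.
Leading byte 0x4A = 01001010 matches 0xxxxxxx → 1-byte sequence.
Byte 1: 0x4A = 01001010, payload 1001010 (7 bits).
Concatenate: 1001010 = 0x4A (7 bits → U+004A).

U+004A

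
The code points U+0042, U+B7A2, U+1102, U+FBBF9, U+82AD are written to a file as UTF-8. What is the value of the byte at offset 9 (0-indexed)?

0xAF

U+0042 → 1-byte form 42 at offsets 0–0.
U+B7A2 → 3-byte form EB 9E A2 at offsets 1–3.
U+1102 → 3-byte form E1 84 82 at offsets 4–6.
U+FBBF9 → 4-byte form F3 BB AF B9 at offsets 7–10.
Offset 9 falls in char 4's range; it's byte 3 of F3 BB AF B9 = 0xAF.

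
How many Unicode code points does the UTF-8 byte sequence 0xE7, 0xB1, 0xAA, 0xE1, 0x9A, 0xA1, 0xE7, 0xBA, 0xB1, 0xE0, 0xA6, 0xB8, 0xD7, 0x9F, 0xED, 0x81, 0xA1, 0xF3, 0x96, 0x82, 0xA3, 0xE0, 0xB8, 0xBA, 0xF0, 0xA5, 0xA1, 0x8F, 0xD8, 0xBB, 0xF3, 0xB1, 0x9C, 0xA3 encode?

11

Byte at offset 0: 0xE7 = 11100111 → 3-byte char (#1). Advance 3.
Byte at offset 3: 0xE1 = 11100001 → 3-byte char (#2). Advance 3.
Byte at offset 6: 0xE7 = 11100111 → 3-byte char (#3). Advance 3.
Byte at offset 9: 0xE0 = 11100000 → 3-byte char (#4). Advance 3.
Byte at offset 12: 0xD7 = 11010111 → 2-byte char (#5). Advance 2.
Byte at offset 14: 0xED = 11101101 → 3-byte char (#6). Advance 3.
Byte at offset 17: 0xF3 = 11110011 → 4-byte char (#7). Advance 4.
Byte at offset 21: 0xE0 = 11100000 → 3-byte char (#8). Advance 3.
Byte at offset 24: 0xF0 = 11110000 → 4-byte char (#9). Advance 4.
Byte at offset 28: 0xD8 = 11011000 → 2-byte char (#10). Advance 2.
Byte at offset 30: 0xF3 = 11110011 → 4-byte char (#11). Advance 4.
Reached end at offset 34 after 11 code points.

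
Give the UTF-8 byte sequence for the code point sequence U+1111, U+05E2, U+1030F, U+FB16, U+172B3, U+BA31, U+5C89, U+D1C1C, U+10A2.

E1 84 91 D7 A2 F0 90 8C 8F EF AC 96 F0 97 8A B3 EB A8 B1 E5 B2 89 F3 91 B0 9C E1 82 A2

U+1111: 3-byte form → E1 84 91.
U+05E2: 2-byte form → D7 A2.
U+1030F: 4-byte form → F0 90 8C 8F.
U+FB16: 3-byte form → EF AC 96.
U+172B3: 4-byte form → F0 97 8A B3.
U+BA31: 3-byte form → EB A8 B1.
U+5C89: 3-byte form → E5 B2 89.
U+D1C1C: 4-byte form → F3 91 B0 9C.
U+10A2: 3-byte form → E1 82 A2.
Concatenated (29 bytes): E1 84 91 D7 A2 F0 90 8C 8F EF AC 96 F0 97 8A B3 EB A8 B1 E5 B2 89 F3 91 B0 9C E1 82 A2.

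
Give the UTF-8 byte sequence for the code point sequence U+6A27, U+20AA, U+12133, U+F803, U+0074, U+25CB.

U+6A27: 3-byte form → E6 A8 A7.
U+20AA: 3-byte form → E2 82 AA.
U+12133: 4-byte form → F0 92 84 B3.
U+F803: 3-byte form → EF A0 83.
U+0074: 1-byte form → 74.
U+25CB: 3-byte form → E2 97 8B.
Concatenated (17 bytes): E6 A8 A7 E2 82 AA F0 92 84 B3 EF A0 83 74 E2 97 8B.

E6 A8 A7 E2 82 AA F0 92 84 B3 EF A0 83 74 E2 97 8B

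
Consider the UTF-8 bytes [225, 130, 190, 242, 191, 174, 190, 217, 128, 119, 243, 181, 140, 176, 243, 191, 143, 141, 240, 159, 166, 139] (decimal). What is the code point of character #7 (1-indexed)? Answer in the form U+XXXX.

U+1F98B

Offset 0: leading byte 0xE1 = 11100001 → 3-byte char #1 = E1 82 BE.
Offset 3: leading byte 0xF2 = 11110010 → 4-byte char #2 = F2 BF AE BE.
Offset 7: leading byte 0xD9 = 11011001 → 2-byte char #3 = D9 80.
Offset 9: leading byte 0x77 = 01110111 → 1-byte char #4 = 77.
Offset 10: leading byte 0xF3 = 11110011 → 4-byte char #5 = F3 B5 8C B0.
Offset 14: leading byte 0xF3 = 11110011 → 4-byte char #6 = F3 BF 8F 8D.
Offset 18: leading byte 0xF0 = 11110000 → 4-byte char #7 = F0 9F A6 8B.
Leading byte 0xF0 = 11110000 matches 11110xxx → 4-byte sequence.
Byte 1: 0xF0 = 11110000, payload 000 (3 bits).
Byte 2: 0x9F = 10011111 (10xxxxxx ✓), payload 011111.
Byte 3: 0xA6 = 10100110 (10xxxxxx ✓), payload 100110.
Byte 4: 0x8B = 10001011 (10xxxxxx ✓), payload 001011.
Concatenate: 000011111100110001011 = 0x1F98B (21 bits → U+1F98B).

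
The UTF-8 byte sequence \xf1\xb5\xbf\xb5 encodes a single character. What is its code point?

Leading byte 0xF1 = 11110001 matches 11110xxx → 4-byte sequence.
Byte 1: 0xF1 = 11110001, payload 001 (3 bits).
Byte 2: 0xB5 = 10110101 (10xxxxxx ✓), payload 110101.
Byte 3: 0xBF = 10111111 (10xxxxxx ✓), payload 111111.
Byte 4: 0xB5 = 10110101 (10xxxxxx ✓), payload 110101.
Concatenate: 001110101111111110101 = 0x75FF5 (21 bits → U+75FF5).

U+75FF5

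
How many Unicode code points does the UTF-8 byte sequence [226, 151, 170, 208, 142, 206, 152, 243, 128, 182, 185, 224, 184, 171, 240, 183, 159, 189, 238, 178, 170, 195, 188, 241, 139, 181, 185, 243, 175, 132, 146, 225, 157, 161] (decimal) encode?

Byte at offset 0: 0xE2 = 11100010 → 3-byte char (#1). Advance 3.
Byte at offset 3: 0xD0 = 11010000 → 2-byte char (#2). Advance 2.
Byte at offset 5: 0xCE = 11001110 → 2-byte char (#3). Advance 2.
Byte at offset 7: 0xF3 = 11110011 → 4-byte char (#4). Advance 4.
Byte at offset 11: 0xE0 = 11100000 → 3-byte char (#5). Advance 3.
Byte at offset 14: 0xF0 = 11110000 → 4-byte char (#6). Advance 4.
Byte at offset 18: 0xEE = 11101110 → 3-byte char (#7). Advance 3.
Byte at offset 21: 0xC3 = 11000011 → 2-byte char (#8). Advance 2.
Byte at offset 23: 0xF1 = 11110001 → 4-byte char (#9). Advance 4.
Byte at offset 27: 0xF3 = 11110011 → 4-byte char (#10). Advance 4.
Byte at offset 31: 0xE1 = 11100001 → 3-byte char (#11). Advance 3.
Reached end at offset 34 after 11 code points.

11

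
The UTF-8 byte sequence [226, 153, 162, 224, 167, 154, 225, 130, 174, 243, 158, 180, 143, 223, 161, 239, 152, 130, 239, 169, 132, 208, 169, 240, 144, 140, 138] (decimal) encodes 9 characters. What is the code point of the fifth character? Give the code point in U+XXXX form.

Offset 0: leading byte 0xE2 = 11100010 → 3-byte char #1 = E2 99 A2.
Offset 3: leading byte 0xE0 = 11100000 → 3-byte char #2 = E0 A7 9A.
Offset 6: leading byte 0xE1 = 11100001 → 3-byte char #3 = E1 82 AE.
Offset 9: leading byte 0xF3 = 11110011 → 4-byte char #4 = F3 9E B4 8F.
Offset 13: leading byte 0xDF = 11011111 → 2-byte char #5 = DF A1.
Leading byte 0xDF = 11011111 matches 110xxxxx → 2-byte sequence.
Byte 1: 0xDF = 11011111, payload 11111 (5 bits).
Byte 2: 0xA1 = 10100001 (10xxxxxx ✓), payload 100001.
Concatenate: 11111100001 = 0x7E1 (11 bits → U+07E1).

U+07E1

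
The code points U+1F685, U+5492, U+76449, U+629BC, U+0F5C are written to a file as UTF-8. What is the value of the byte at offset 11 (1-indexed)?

0x89

1-indexed offset 11 is 0-indexed offset 10.
U+1F685 → 4-byte form F0 9F 9A 85 at offsets 0–3.
U+5492 → 3-byte form E5 92 92 at offsets 4–6.
U+76449 → 4-byte form F1 B6 91 89 at offsets 7–10.
Offset 10 falls in char 3's range; it's byte 4 of F1 B6 91 89 = 0x89.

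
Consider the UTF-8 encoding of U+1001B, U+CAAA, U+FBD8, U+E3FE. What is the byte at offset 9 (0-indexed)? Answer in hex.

0x98

U+1001B → 4-byte form F0 90 80 9B at offsets 0–3.
U+CAAA → 3-byte form EC AA AA at offsets 4–6.
U+FBD8 → 3-byte form EF AF 98 at offsets 7–9.
Offset 9 falls in char 3's range; it's byte 3 of EF AF 98 = 0x98.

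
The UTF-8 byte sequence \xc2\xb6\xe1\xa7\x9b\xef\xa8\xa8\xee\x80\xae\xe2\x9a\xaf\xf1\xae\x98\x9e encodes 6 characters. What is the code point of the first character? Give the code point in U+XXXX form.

U+00B6

Offset 0: leading byte 0xC2 = 11000010 → 2-byte char #1 = C2 B6.
Leading byte 0xC2 = 11000010 matches 110xxxxx → 2-byte sequence.
Byte 1: 0xC2 = 11000010, payload 00010 (5 bits).
Byte 2: 0xB6 = 10110110 (10xxxxxx ✓), payload 110110.
Concatenate: 00010110110 = 0xB6 (11 bits → U+00B6).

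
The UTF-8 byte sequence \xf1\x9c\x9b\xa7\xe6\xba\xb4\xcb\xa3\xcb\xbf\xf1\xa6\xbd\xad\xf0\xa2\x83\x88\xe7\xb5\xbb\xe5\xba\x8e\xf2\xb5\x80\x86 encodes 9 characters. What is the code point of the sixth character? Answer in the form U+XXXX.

U+220C8

Offset 0: leading byte 0xF1 = 11110001 → 4-byte char #1 = F1 9C 9B A7.
Offset 4: leading byte 0xE6 = 11100110 → 3-byte char #2 = E6 BA B4.
Offset 7: leading byte 0xCB = 11001011 → 2-byte char #3 = CB A3.
Offset 9: leading byte 0xCB = 11001011 → 2-byte char #4 = CB BF.
Offset 11: leading byte 0xF1 = 11110001 → 4-byte char #5 = F1 A6 BD AD.
Offset 15: leading byte 0xF0 = 11110000 → 4-byte char #6 = F0 A2 83 88.
Leading byte 0xF0 = 11110000 matches 11110xxx → 4-byte sequence.
Byte 1: 0xF0 = 11110000, payload 000 (3 bits).
Byte 2: 0xA2 = 10100010 (10xxxxxx ✓), payload 100010.
Byte 3: 0x83 = 10000011 (10xxxxxx ✓), payload 000011.
Byte 4: 0x88 = 10001000 (10xxxxxx ✓), payload 001000.
Concatenate: 000100010000011001000 = 0x220C8 (21 bits → U+220C8).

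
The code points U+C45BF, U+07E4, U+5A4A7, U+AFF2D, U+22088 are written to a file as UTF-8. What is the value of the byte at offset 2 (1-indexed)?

0x84

1-indexed offset 2 is 0-indexed offset 1.
U+C45BF → 4-byte form F3 84 96 BF at offsets 0–3.
Offset 1 falls in char 1's range; it's byte 2 of F3 84 96 BF = 0x84.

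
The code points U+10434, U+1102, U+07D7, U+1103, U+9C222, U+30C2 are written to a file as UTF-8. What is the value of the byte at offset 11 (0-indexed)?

U+10434 → 4-byte form F0 90 90 B4 at offsets 0–3.
U+1102 → 3-byte form E1 84 82 at offsets 4–6.
U+07D7 → 2-byte form DF 97 at offsets 7–8.
U+1103 → 3-byte form E1 84 83 at offsets 9–11.
Offset 11 falls in char 4's range; it's byte 3 of E1 84 83 = 0x83.

0x83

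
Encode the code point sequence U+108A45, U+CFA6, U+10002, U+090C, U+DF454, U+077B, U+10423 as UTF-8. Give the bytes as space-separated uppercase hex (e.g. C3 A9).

U+108A45: 4-byte form → F4 88 A9 85.
U+CFA6: 3-byte form → EC BE A6.
U+10002: 4-byte form → F0 90 80 82.
U+090C: 3-byte form → E0 A4 8C.
U+DF454: 4-byte form → F3 9F 91 94.
U+077B: 2-byte form → DD BB.
U+10423: 4-byte form → F0 90 90 A3.
Concatenated (24 bytes): F4 88 A9 85 EC BE A6 F0 90 80 82 E0 A4 8C F3 9F 91 94 DD BB F0 90 90 A3.

F4 88 A9 85 EC BE A6 F0 90 80 82 E0 A4 8C F3 9F 91 94 DD BB F0 90 90 A3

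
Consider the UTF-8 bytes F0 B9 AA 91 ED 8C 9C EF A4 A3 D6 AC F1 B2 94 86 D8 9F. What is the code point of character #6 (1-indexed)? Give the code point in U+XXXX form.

U+061F

Offset 0: leading byte 0xF0 = 11110000 → 4-byte char #1 = F0 B9 AA 91.
Offset 4: leading byte 0xED = 11101101 → 3-byte char #2 = ED 8C 9C.
Offset 7: leading byte 0xEF = 11101111 → 3-byte char #3 = EF A4 A3.
Offset 10: leading byte 0xD6 = 11010110 → 2-byte char #4 = D6 AC.
Offset 12: leading byte 0xF1 = 11110001 → 4-byte char #5 = F1 B2 94 86.
Offset 16: leading byte 0xD8 = 11011000 → 2-byte char #6 = D8 9F.
Leading byte 0xD8 = 11011000 matches 110xxxxx → 2-byte sequence.
Byte 1: 0xD8 = 11011000, payload 11000 (5 bits).
Byte 2: 0x9F = 10011111 (10xxxxxx ✓), payload 011111.
Concatenate: 11000011111 = 0x61F (11 bits → U+061F).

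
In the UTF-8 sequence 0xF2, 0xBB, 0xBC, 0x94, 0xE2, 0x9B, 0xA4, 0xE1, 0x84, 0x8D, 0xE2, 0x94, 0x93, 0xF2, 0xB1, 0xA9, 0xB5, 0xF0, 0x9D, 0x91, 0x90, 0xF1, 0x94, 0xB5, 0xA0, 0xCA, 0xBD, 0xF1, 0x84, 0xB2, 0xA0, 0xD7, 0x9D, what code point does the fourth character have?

Offset 0: leading byte 0xF2 = 11110010 → 4-byte char #1 = F2 BB BC 94.
Offset 4: leading byte 0xE2 = 11100010 → 3-byte char #2 = E2 9B A4.
Offset 7: leading byte 0xE1 = 11100001 → 3-byte char #3 = E1 84 8D.
Offset 10: leading byte 0xE2 = 11100010 → 3-byte char #4 = E2 94 93.
Leading byte 0xE2 = 11100010 matches 1110xxxx → 3-byte sequence.
Byte 1: 0xE2 = 11100010, payload 0010 (4 bits).
Byte 2: 0x94 = 10010100 (10xxxxxx ✓), payload 010100.
Byte 3: 0x93 = 10010011 (10xxxxxx ✓), payload 010011.
Concatenate: 0010010100010011 = 0x2513 (16 bits → U+2513).

U+2513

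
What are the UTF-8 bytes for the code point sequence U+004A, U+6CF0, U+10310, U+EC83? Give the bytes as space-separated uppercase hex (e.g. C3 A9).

4A E6 B3 B0 F0 90 8C 90 EE B2 83

U+004A: 1-byte form → 4A.
U+6CF0: 3-byte form → E6 B3 B0.
U+10310: 4-byte form → F0 90 8C 90.
U+EC83: 3-byte form → EE B2 83.
Concatenated (11 bytes): 4A E6 B3 B0 F0 90 8C 90 EE B2 83.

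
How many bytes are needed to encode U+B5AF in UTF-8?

U+B5AF = 0xB5AF. UTF-8 uses 1 byte below 0x80, 2 below 0x800, 3 below 0x10000, 4 up to 0x10FFFF. 0xB5AF is in U+0800–U+FFFF → 3 bytes.

3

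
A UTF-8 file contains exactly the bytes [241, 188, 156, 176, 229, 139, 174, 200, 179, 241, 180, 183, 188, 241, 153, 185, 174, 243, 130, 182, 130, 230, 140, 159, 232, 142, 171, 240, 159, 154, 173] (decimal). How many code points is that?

9

Byte at offset 0: 0xF1 = 11110001 → 4-byte char (#1). Advance 4.
Byte at offset 4: 0xE5 = 11100101 → 3-byte char (#2). Advance 3.
Byte at offset 7: 0xC8 = 11001000 → 2-byte char (#3). Advance 2.
Byte at offset 9: 0xF1 = 11110001 → 4-byte char (#4). Advance 4.
Byte at offset 13: 0xF1 = 11110001 → 4-byte char (#5). Advance 4.
Byte at offset 17: 0xF3 = 11110011 → 4-byte char (#6). Advance 4.
Byte at offset 21: 0xE6 = 11100110 → 3-byte char (#7). Advance 3.
Byte at offset 24: 0xE8 = 11101000 → 3-byte char (#8). Advance 3.
Byte at offset 27: 0xF0 = 11110000 → 4-byte char (#9). Advance 4.
Reached end at offset 31 after 9 code points.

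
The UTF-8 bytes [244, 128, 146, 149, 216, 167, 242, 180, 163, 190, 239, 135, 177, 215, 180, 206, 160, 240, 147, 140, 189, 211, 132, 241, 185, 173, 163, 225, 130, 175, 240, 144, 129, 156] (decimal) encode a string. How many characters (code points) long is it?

Byte at offset 0: 0xF4 = 11110100 → 4-byte char (#1). Advance 4.
Byte at offset 4: 0xD8 = 11011000 → 2-byte char (#2). Advance 2.
Byte at offset 6: 0xF2 = 11110010 → 4-byte char (#3). Advance 4.
Byte at offset 10: 0xEF = 11101111 → 3-byte char (#4). Advance 3.
Byte at offset 13: 0xD7 = 11010111 → 2-byte char (#5). Advance 2.
Byte at offset 15: 0xCE = 11001110 → 2-byte char (#6). Advance 2.
Byte at offset 17: 0xF0 = 11110000 → 4-byte char (#7). Advance 4.
Byte at offset 21: 0xD3 = 11010011 → 2-byte char (#8). Advance 2.
Byte at offset 23: 0xF1 = 11110001 → 4-byte char (#9). Advance 4.
Byte at offset 27: 0xE1 = 11100001 → 3-byte char (#10). Advance 3.
Byte at offset 30: 0xF0 = 11110000 → 4-byte char (#11). Advance 4.
Reached end at offset 34 after 11 code points.

11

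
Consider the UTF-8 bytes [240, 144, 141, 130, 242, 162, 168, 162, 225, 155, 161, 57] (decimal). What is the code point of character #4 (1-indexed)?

Offset 0: leading byte 0xF0 = 11110000 → 4-byte char #1 = F0 90 8D 82.
Offset 4: leading byte 0xF2 = 11110010 → 4-byte char #2 = F2 A2 A8 A2.
Offset 8: leading byte 0xE1 = 11100001 → 3-byte char #3 = E1 9B A1.
Offset 11: leading byte 0x39 = 00111001 → 1-byte char #4 = 39.
Leading byte 0x39 = 00111001 matches 0xxxxxxx → 1-byte sequence.
Byte 1: 0x39 = 00111001, payload 0111001 (7 bits).
Concatenate: 0111001 = 0x39 (7 bits → U+0039).

U+0039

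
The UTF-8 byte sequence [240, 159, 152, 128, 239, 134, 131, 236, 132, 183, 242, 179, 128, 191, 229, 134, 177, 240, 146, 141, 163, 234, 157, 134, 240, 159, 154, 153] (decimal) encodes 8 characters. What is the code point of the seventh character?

U+A746

Offset 0: leading byte 0xF0 = 11110000 → 4-byte char #1 = F0 9F 98 80.
Offset 4: leading byte 0xEF = 11101111 → 3-byte char #2 = EF 86 83.
Offset 7: leading byte 0xEC = 11101100 → 3-byte char #3 = EC 84 B7.
Offset 10: leading byte 0xF2 = 11110010 → 4-byte char #4 = F2 B3 80 BF.
Offset 14: leading byte 0xE5 = 11100101 → 3-byte char #5 = E5 86 B1.
Offset 17: leading byte 0xF0 = 11110000 → 4-byte char #6 = F0 92 8D A3.
Offset 21: leading byte 0xEA = 11101010 → 3-byte char #7 = EA 9D 86.
Leading byte 0xEA = 11101010 matches 1110xxxx → 3-byte sequence.
Byte 1: 0xEA = 11101010, payload 1010 (4 bits).
Byte 2: 0x9D = 10011101 (10xxxxxx ✓), payload 011101.
Byte 3: 0x86 = 10000110 (10xxxxxx ✓), payload 000110.
Concatenate: 1010011101000110 = 0xA746 (16 bits → U+A746).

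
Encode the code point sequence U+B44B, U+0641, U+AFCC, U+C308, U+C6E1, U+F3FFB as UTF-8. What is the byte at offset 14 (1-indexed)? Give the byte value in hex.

0xA1

1-indexed offset 14 is 0-indexed offset 13.
U+B44B → 3-byte form EB 91 8B at offsets 0–2.
U+0641 → 2-byte form D9 81 at offsets 3–4.
U+AFCC → 3-byte form EA BF 8C at offsets 5–7.
U+C308 → 3-byte form EC 8C 88 at offsets 8–10.
U+C6E1 → 3-byte form EC 9B A1 at offsets 11–13.
Offset 13 falls in char 5's range; it's byte 3 of EC 9B A1 = 0xA1.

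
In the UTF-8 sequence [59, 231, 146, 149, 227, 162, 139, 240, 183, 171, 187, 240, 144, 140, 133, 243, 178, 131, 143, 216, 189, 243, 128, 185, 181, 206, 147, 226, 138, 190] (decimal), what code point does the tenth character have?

Offset 0: leading byte 0x3B = 00111011 → 1-byte char #1 = 3B.
Offset 1: leading byte 0xE7 = 11100111 → 3-byte char #2 = E7 92 95.
Offset 4: leading byte 0xE3 = 11100011 → 3-byte char #3 = E3 A2 8B.
Offset 7: leading byte 0xF0 = 11110000 → 4-byte char #4 = F0 B7 AB BB.
Offset 11: leading byte 0xF0 = 11110000 → 4-byte char #5 = F0 90 8C 85.
Offset 15: leading byte 0xF3 = 11110011 → 4-byte char #6 = F3 B2 83 8F.
Offset 19: leading byte 0xD8 = 11011000 → 2-byte char #7 = D8 BD.
Offset 21: leading byte 0xF3 = 11110011 → 4-byte char #8 = F3 80 B9 B5.
Offset 25: leading byte 0xCE = 11001110 → 2-byte char #9 = CE 93.
Offset 27: leading byte 0xE2 = 11100010 → 3-byte char #10 = E2 8A BE.
Leading byte 0xE2 = 11100010 matches 1110xxxx → 3-byte sequence.
Byte 1: 0xE2 = 11100010, payload 0010 (4 bits).
Byte 2: 0x8A = 10001010 (10xxxxxx ✓), payload 001010.
Byte 3: 0xBE = 10111110 (10xxxxxx ✓), payload 111110.
Concatenate: 0010001010111110 = 0x22BE (16 bits → U+22BE).

U+22BE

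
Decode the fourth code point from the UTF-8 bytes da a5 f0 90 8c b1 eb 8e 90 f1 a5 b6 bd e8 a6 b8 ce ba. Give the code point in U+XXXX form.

U+65DBD

Offset 0: leading byte 0xDA = 11011010 → 2-byte char #1 = DA A5.
Offset 2: leading byte 0xF0 = 11110000 → 4-byte char #2 = F0 90 8C B1.
Offset 6: leading byte 0xEB = 11101011 → 3-byte char #3 = EB 8E 90.
Offset 9: leading byte 0xF1 = 11110001 → 4-byte char #4 = F1 A5 B6 BD.
Leading byte 0xF1 = 11110001 matches 11110xxx → 4-byte sequence.
Byte 1: 0xF1 = 11110001, payload 001 (3 bits).
Byte 2: 0xA5 = 10100101 (10xxxxxx ✓), payload 100101.
Byte 3: 0xB6 = 10110110 (10xxxxxx ✓), payload 110110.
Byte 4: 0xBD = 10111101 (10xxxxxx ✓), payload 111101.
Concatenate: 001100101110110111101 = 0x65DBD (21 bits → U+65DBD).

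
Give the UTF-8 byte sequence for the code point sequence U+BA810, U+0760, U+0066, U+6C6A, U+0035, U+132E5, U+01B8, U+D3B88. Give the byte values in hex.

U+BA810: 4-byte form → F2 BA A0 90.
U+0760: 2-byte form → DD A0.
U+0066: 1-byte form → 66.
U+6C6A: 3-byte form → E6 B1 AA.
U+0035: 1-byte form → 35.
U+132E5: 4-byte form → F0 93 8B A5.
U+01B8: 2-byte form → C6 B8.
U+D3B88: 4-byte form → F3 93 AE 88.
Concatenated (21 bytes): F2 BA A0 90 DD A0 66 E6 B1 AA 35 F0 93 8B A5 C6 B8 F3 93 AE 88.

F2 BA A0 90 DD A0 66 E6 B1 AA 35 F0 93 8B A5 C6 B8 F3 93 AE 88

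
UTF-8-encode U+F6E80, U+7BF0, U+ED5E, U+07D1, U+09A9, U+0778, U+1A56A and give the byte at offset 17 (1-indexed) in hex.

1-indexed offset 17 is 0-indexed offset 16.
U+F6E80 → 4-byte form F3 B6 BA 80 at offsets 0–3.
U+7BF0 → 3-byte form E7 AF B0 at offsets 4–6.
U+ED5E → 3-byte form EE B5 9E at offsets 7–9.
U+07D1 → 2-byte form DF 91 at offsets 10–11.
U+09A9 → 3-byte form E0 A6 A9 at offsets 12–14.
U+0778 → 2-byte form DD B8 at offsets 15–16.
Offset 16 falls in char 6's range; it's byte 2 of DD B8 = 0xB8.

0xB8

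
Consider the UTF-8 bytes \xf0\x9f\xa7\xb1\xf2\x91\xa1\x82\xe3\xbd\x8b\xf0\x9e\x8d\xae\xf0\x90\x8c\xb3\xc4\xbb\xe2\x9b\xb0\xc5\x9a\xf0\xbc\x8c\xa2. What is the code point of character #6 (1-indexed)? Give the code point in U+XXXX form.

U+013B

Offset 0: leading byte 0xF0 = 11110000 → 4-byte char #1 = F0 9F A7 B1.
Offset 4: leading byte 0xF2 = 11110010 → 4-byte char #2 = F2 91 A1 82.
Offset 8: leading byte 0xE3 = 11100011 → 3-byte char #3 = E3 BD 8B.
Offset 11: leading byte 0xF0 = 11110000 → 4-byte char #4 = F0 9E 8D AE.
Offset 15: leading byte 0xF0 = 11110000 → 4-byte char #5 = F0 90 8C B3.
Offset 19: leading byte 0xC4 = 11000100 → 2-byte char #6 = C4 BB.
Leading byte 0xC4 = 11000100 matches 110xxxxx → 2-byte sequence.
Byte 1: 0xC4 = 11000100, payload 00100 (5 bits).
Byte 2: 0xBB = 10111011 (10xxxxxx ✓), payload 111011.
Concatenate: 00100111011 = 0x13B (11 bits → U+013B).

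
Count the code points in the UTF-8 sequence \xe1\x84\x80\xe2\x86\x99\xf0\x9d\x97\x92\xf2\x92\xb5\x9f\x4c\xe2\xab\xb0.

Byte at offset 0: 0xE1 = 11100001 → 3-byte char (#1). Advance 3.
Byte at offset 3: 0xE2 = 11100010 → 3-byte char (#2). Advance 3.
Byte at offset 6: 0xF0 = 11110000 → 4-byte char (#3). Advance 4.
Byte at offset 10: 0xF2 = 11110010 → 4-byte char (#4). Advance 4.
Byte at offset 14: 0x4C = 01001100 → 1-byte char (#5). Advance 1.
Byte at offset 15: 0xE2 = 11100010 → 3-byte char (#6). Advance 3.
Reached end at offset 18 after 6 code points.

6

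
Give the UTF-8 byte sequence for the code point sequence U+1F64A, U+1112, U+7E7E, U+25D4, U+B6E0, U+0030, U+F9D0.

U+1F64A: 4-byte form → F0 9F 99 8A.
U+1112: 3-byte form → E1 84 92.
U+7E7E: 3-byte form → E7 B9 BE.
U+25D4: 3-byte form → E2 97 94.
U+B6E0: 3-byte form → EB 9B A0.
U+0030: 1-byte form → 30.
U+F9D0: 3-byte form → EF A7 90.
Concatenated (20 bytes): F0 9F 99 8A E1 84 92 E7 B9 BE E2 97 94 EB 9B A0 30 EF A7 90.

F0 9F 99 8A E1 84 92 E7 B9 BE E2 97 94 EB 9B A0 30 EF A7 90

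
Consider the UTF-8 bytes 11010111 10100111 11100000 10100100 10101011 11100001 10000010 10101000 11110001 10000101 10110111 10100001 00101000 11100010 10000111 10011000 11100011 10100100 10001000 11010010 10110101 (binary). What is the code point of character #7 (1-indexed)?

Offset 0: leading byte 0xD7 = 11010111 → 2-byte char #1 = D7 A7.
Offset 2: leading byte 0xE0 = 11100000 → 3-byte char #2 = E0 A4 AB.
Offset 5: leading byte 0xE1 = 11100001 → 3-byte char #3 = E1 82 A8.
Offset 8: leading byte 0xF1 = 11110001 → 4-byte char #4 = F1 85 B7 A1.
Offset 12: leading byte 0x28 = 00101000 → 1-byte char #5 = 28.
Offset 13: leading byte 0xE2 = 11100010 → 3-byte char #6 = E2 87 98.
Offset 16: leading byte 0xE3 = 11100011 → 3-byte char #7 = E3 A4 88.
Leading byte 0xE3 = 11100011 matches 1110xxxx → 3-byte sequence.
Byte 1: 0xE3 = 11100011, payload 0011 (4 bits).
Byte 2: 0xA4 = 10100100 (10xxxxxx ✓), payload 100100.
Byte 3: 0x88 = 10001000 (10xxxxxx ✓), payload 001000.
Concatenate: 0011100100001000 = 0x3908 (16 bits → U+3908).

U+3908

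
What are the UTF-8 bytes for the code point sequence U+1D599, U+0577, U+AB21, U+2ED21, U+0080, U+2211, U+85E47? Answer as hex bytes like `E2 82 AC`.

U+1D599: 4-byte form → F0 9D 96 99.
U+0577: 2-byte form → D5 B7.
U+AB21: 3-byte form → EA AC A1.
U+2ED21: 4-byte form → F0 AE B4 A1.
U+0080: 2-byte form → C2 80.
U+2211: 3-byte form → E2 88 91.
U+85E47: 4-byte form → F2 85 B9 87.
Concatenated (22 bytes): F0 9D 96 99 D5 B7 EA AC A1 F0 AE B4 A1 C2 80 E2 88 91 F2 85 B9 87.

F0 9D 96 99 D5 B7 EA AC A1 F0 AE B4 A1 C2 80 E2 88 91 F2 85 B9 87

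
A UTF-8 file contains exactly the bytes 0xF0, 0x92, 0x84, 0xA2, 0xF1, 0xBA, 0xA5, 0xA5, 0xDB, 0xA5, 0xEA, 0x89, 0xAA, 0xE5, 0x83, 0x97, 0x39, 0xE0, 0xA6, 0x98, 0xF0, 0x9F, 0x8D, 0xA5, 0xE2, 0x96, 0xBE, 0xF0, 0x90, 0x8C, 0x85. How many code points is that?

10

Byte at offset 0: 0xF0 = 11110000 → 4-byte char (#1). Advance 4.
Byte at offset 4: 0xF1 = 11110001 → 4-byte char (#2). Advance 4.
Byte at offset 8: 0xDB = 11011011 → 2-byte char (#3). Advance 2.
Byte at offset 10: 0xEA = 11101010 → 3-byte char (#4). Advance 3.
Byte at offset 13: 0xE5 = 11100101 → 3-byte char (#5). Advance 3.
Byte at offset 16: 0x39 = 00111001 → 1-byte char (#6). Advance 1.
Byte at offset 17: 0xE0 = 11100000 → 3-byte char (#7). Advance 3.
Byte at offset 20: 0xF0 = 11110000 → 4-byte char (#8). Advance 4.
Byte at offset 24: 0xE2 = 11100010 → 3-byte char (#9). Advance 3.
Byte at offset 27: 0xF0 = 11110000 → 4-byte char (#10). Advance 4.
Reached end at offset 31 after 10 code points.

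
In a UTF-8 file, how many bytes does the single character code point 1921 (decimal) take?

U+0781 = 0x781. UTF-8 uses 1 byte below 0x80, 2 below 0x800, 3 below 0x10000, 4 up to 0x10FFFF. 0x781 is in U+0080–U+07FF → 2 bytes.

2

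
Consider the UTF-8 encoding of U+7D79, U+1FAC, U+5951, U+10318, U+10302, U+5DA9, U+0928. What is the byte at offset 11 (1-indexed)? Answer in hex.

0x90

1-indexed offset 11 is 0-indexed offset 10.
U+7D79 → 3-byte form E7 B5 B9 at offsets 0–2.
U+1FAC → 3-byte form E1 BE AC at offsets 3–5.
U+5951 → 3-byte form E5 A5 91 at offsets 6–8.
U+10318 → 4-byte form F0 90 8C 98 at offsets 9–12.
Offset 10 falls in char 4's range; it's byte 2 of F0 90 8C 98 = 0x90.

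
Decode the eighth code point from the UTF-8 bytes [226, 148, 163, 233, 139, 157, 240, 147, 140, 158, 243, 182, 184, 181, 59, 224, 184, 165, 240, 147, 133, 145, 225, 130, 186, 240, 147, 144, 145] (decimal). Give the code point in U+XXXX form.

U+10BA

Offset 0: leading byte 0xE2 = 11100010 → 3-byte char #1 = E2 94 A3.
Offset 3: leading byte 0xE9 = 11101001 → 3-byte char #2 = E9 8B 9D.
Offset 6: leading byte 0xF0 = 11110000 → 4-byte char #3 = F0 93 8C 9E.
Offset 10: leading byte 0xF3 = 11110011 → 4-byte char #4 = F3 B6 B8 B5.
Offset 14: leading byte 0x3B = 00111011 → 1-byte char #5 = 3B.
Offset 15: leading byte 0xE0 = 11100000 → 3-byte char #6 = E0 B8 A5.
Offset 18: leading byte 0xF0 = 11110000 → 4-byte char #7 = F0 93 85 91.
Offset 22: leading byte 0xE1 = 11100001 → 3-byte char #8 = E1 82 BA.
Leading byte 0xE1 = 11100001 matches 1110xxxx → 3-byte sequence.
Byte 1: 0xE1 = 11100001, payload 0001 (4 bits).
Byte 2: 0x82 = 10000010 (10xxxxxx ✓), payload 000010.
Byte 3: 0xBA = 10111010 (10xxxxxx ✓), payload 111010.
Concatenate: 0001000010111010 = 0x10BA (16 bits → U+10BA).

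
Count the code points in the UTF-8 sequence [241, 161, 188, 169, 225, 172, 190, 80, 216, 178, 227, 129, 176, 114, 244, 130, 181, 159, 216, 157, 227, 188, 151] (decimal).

9

Byte at offset 0: 0xF1 = 11110001 → 4-byte char (#1). Advance 4.
Byte at offset 4: 0xE1 = 11100001 → 3-byte char (#2). Advance 3.
Byte at offset 7: 0x50 = 01010000 → 1-byte char (#3). Advance 1.
Byte at offset 8: 0xD8 = 11011000 → 2-byte char (#4). Advance 2.
Byte at offset 10: 0xE3 = 11100011 → 3-byte char (#5). Advance 3.
Byte at offset 13: 0x72 = 01110010 → 1-byte char (#6). Advance 1.
Byte at offset 14: 0xF4 = 11110100 → 4-byte char (#7). Advance 4.
Byte at offset 18: 0xD8 = 11011000 → 2-byte char (#8). Advance 2.
Byte at offset 20: 0xE3 = 11100011 → 3-byte char (#9). Advance 3.
Reached end at offset 23 after 9 code points.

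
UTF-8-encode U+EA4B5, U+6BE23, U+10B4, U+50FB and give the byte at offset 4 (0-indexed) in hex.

0xF1

U+EA4B5 → 4-byte form F3 AA 92 B5 at offsets 0–3.
U+6BE23 → 4-byte form F1 AB B8 A3 at offsets 4–7.
Offset 4 falls in char 2's range; it's byte 1 of F1 AB B8 A3 = 0xF1.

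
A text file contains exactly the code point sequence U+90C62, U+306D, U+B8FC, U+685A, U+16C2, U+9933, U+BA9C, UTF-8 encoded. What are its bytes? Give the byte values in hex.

F2 90 B1 A2 E3 81 AD EB A3 BC E6 A1 9A E1 9B 82 E9 A4 B3 EB AA 9C

U+90C62: 4-byte form → F2 90 B1 A2.
U+306D: 3-byte form → E3 81 AD.
U+B8FC: 3-byte form → EB A3 BC.
U+685A: 3-byte form → E6 A1 9A.
U+16C2: 3-byte form → E1 9B 82.
U+9933: 3-byte form → E9 A4 B3.
U+BA9C: 3-byte form → EB AA 9C.
Concatenated (22 bytes): F2 90 B1 A2 E3 81 AD EB A3 BC E6 A1 9A E1 9B 82 E9 A4 B3 EB AA 9C.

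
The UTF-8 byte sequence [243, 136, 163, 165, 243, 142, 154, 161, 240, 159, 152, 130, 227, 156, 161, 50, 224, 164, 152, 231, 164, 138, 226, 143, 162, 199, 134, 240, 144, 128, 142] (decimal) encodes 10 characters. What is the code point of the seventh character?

U+790A

Offset 0: leading byte 0xF3 = 11110011 → 4-byte char #1 = F3 88 A3 A5.
Offset 4: leading byte 0xF3 = 11110011 → 4-byte char #2 = F3 8E 9A A1.
Offset 8: leading byte 0xF0 = 11110000 → 4-byte char #3 = F0 9F 98 82.
Offset 12: leading byte 0xE3 = 11100011 → 3-byte char #4 = E3 9C A1.
Offset 15: leading byte 0x32 = 00110010 → 1-byte char #5 = 32.
Offset 16: leading byte 0xE0 = 11100000 → 3-byte char #6 = E0 A4 98.
Offset 19: leading byte 0xE7 = 11100111 → 3-byte char #7 = E7 A4 8A.
Leading byte 0xE7 = 11100111 matches 1110xxxx → 3-byte sequence.
Byte 1: 0xE7 = 11100111, payload 0111 (4 bits).
Byte 2: 0xA4 = 10100100 (10xxxxxx ✓), payload 100100.
Byte 3: 0x8A = 10001010 (10xxxxxx ✓), payload 001010.
Concatenate: 0111100100001010 = 0x790A (16 bits → U+790A).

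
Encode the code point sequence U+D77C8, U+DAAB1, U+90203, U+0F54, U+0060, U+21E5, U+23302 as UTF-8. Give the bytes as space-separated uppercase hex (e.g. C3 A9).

F3 97 9F 88 F3 9A AA B1 F2 90 88 83 E0 BD 94 60 E2 87 A5 F0 A3 8C 82

U+D77C8: 4-byte form → F3 97 9F 88.
U+DAAB1: 4-byte form → F3 9A AA B1.
U+90203: 4-byte form → F2 90 88 83.
U+0F54: 3-byte form → E0 BD 94.
U+0060: 1-byte form → 60.
U+21E5: 3-byte form → E2 87 A5.
U+23302: 4-byte form → F0 A3 8C 82.
Concatenated (23 bytes): F3 97 9F 88 F3 9A AA B1 F2 90 88 83 E0 BD 94 60 E2 87 A5 F0 A3 8C 82.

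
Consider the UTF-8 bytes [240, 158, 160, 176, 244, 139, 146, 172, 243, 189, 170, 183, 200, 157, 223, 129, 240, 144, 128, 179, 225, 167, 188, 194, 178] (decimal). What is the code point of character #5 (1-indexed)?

U+07C1

Offset 0: leading byte 0xF0 = 11110000 → 4-byte char #1 = F0 9E A0 B0.
Offset 4: leading byte 0xF4 = 11110100 → 4-byte char #2 = F4 8B 92 AC.
Offset 8: leading byte 0xF3 = 11110011 → 4-byte char #3 = F3 BD AA B7.
Offset 12: leading byte 0xC8 = 11001000 → 2-byte char #4 = C8 9D.
Offset 14: leading byte 0xDF = 11011111 → 2-byte char #5 = DF 81.
Leading byte 0xDF = 11011111 matches 110xxxxx → 2-byte sequence.
Byte 1: 0xDF = 11011111, payload 11111 (5 bits).
Byte 2: 0x81 = 10000001 (10xxxxxx ✓), payload 000001.
Concatenate: 11111000001 = 0x7C1 (11 bits → U+07C1).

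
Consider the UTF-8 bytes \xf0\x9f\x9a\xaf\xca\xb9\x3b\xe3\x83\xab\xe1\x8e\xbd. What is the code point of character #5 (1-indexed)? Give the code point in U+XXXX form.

U+13BD

Offset 0: leading byte 0xF0 = 11110000 → 4-byte char #1 = F0 9F 9A AF.
Offset 4: leading byte 0xCA = 11001010 → 2-byte char #2 = CA B9.
Offset 6: leading byte 0x3B = 00111011 → 1-byte char #3 = 3B.
Offset 7: leading byte 0xE3 = 11100011 → 3-byte char #4 = E3 83 AB.
Offset 10: leading byte 0xE1 = 11100001 → 3-byte char #5 = E1 8E BD.
Leading byte 0xE1 = 11100001 matches 1110xxxx → 3-byte sequence.
Byte 1: 0xE1 = 11100001, payload 0001 (4 bits).
Byte 2: 0x8E = 10001110 (10xxxxxx ✓), payload 001110.
Byte 3: 0xBD = 10111101 (10xxxxxx ✓), payload 111101.
Concatenate: 0001001110111101 = 0x13BD (16 bits → U+13BD).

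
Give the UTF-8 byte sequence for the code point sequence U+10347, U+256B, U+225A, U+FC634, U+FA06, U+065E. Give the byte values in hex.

F0 90 8D 87 E2 95 AB E2 89 9A F3 BC 98 B4 EF A8 86 D9 9E

U+10347: 4-byte form → F0 90 8D 87.
U+256B: 3-byte form → E2 95 AB.
U+225A: 3-byte form → E2 89 9A.
U+FC634: 4-byte form → F3 BC 98 B4.
U+FA06: 3-byte form → EF A8 86.
U+065E: 2-byte form → D9 9E.
Concatenated (19 bytes): F0 90 8D 87 E2 95 AB E2 89 9A F3 BC 98 B4 EF A8 86 D9 9E.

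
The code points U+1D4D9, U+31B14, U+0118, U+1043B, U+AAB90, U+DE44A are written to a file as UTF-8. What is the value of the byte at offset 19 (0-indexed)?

0x9E

U+1D4D9 → 4-byte form F0 9D 93 99 at offsets 0–3.
U+31B14 → 4-byte form F0 B1 AC 94 at offsets 4–7.
U+0118 → 2-byte form C4 98 at offsets 8–9.
U+1043B → 4-byte form F0 90 90 BB at offsets 10–13.
U+AAB90 → 4-byte form F2 AA AE 90 at offsets 14–17.
U+DE44A → 4-byte form F3 9E 91 8A at offsets 18–21.
Offset 19 falls in char 6's range; it's byte 2 of F3 9E 91 8A = 0x9E.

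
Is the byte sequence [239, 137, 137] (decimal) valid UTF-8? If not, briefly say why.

Leading byte 0xEF = 11101111 → 3-byte form.
Continuation bytes 0x89=10001001, 0x89=10001001 all match 10xxxxxx.
Decoded value 0xF249 is ≥ 0x800 (shortest form) and not a surrogate.

valid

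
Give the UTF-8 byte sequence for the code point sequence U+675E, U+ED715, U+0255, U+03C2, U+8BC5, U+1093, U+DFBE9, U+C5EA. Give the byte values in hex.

U+675E: 3-byte form → E6 9D 9E.
U+ED715: 4-byte form → F3 AD 9C 95.
U+0255: 2-byte form → C9 95.
U+03C2: 2-byte form → CF 82.
U+8BC5: 3-byte form → E8 AF 85.
U+1093: 3-byte form → E1 82 93.
U+DFBE9: 4-byte form → F3 9F AF A9.
U+C5EA: 3-byte form → EC 97 AA.
Concatenated (24 bytes): E6 9D 9E F3 AD 9C 95 C9 95 CF 82 E8 AF 85 E1 82 93 F3 9F AF A9 EC 97 AA.

E6 9D 9E F3 AD 9C 95 C9 95 CF 82 E8 AF 85 E1 82 93 F3 9F AF A9 EC 97 AA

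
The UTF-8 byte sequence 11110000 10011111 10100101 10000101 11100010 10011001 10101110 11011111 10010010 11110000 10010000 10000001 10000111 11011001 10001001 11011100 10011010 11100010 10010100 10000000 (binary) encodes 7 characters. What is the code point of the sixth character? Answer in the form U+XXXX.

U+071A

Offset 0: leading byte 0xF0 = 11110000 → 4-byte char #1 = F0 9F A5 85.
Offset 4: leading byte 0xE2 = 11100010 → 3-byte char #2 = E2 99 AE.
Offset 7: leading byte 0xDF = 11011111 → 2-byte char #3 = DF 92.
Offset 9: leading byte 0xF0 = 11110000 → 4-byte char #4 = F0 90 81 87.
Offset 13: leading byte 0xD9 = 11011001 → 2-byte char #5 = D9 89.
Offset 15: leading byte 0xDC = 11011100 → 2-byte char #6 = DC 9A.
Leading byte 0xDC = 11011100 matches 110xxxxx → 2-byte sequence.
Byte 1: 0xDC = 11011100, payload 11100 (5 bits).
Byte 2: 0x9A = 10011010 (10xxxxxx ✓), payload 011010.
Concatenate: 11100011010 = 0x71A (11 bits → U+071A).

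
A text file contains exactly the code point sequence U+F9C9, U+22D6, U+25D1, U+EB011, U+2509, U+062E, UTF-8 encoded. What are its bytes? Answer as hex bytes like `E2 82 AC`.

EF A7 89 E2 8B 96 E2 97 91 F3 AB 80 91 E2 94 89 D8 AE

U+F9C9: 3-byte form → EF A7 89.
U+22D6: 3-byte form → E2 8B 96.
U+25D1: 3-byte form → E2 97 91.
U+EB011: 4-byte form → F3 AB 80 91.
U+2509: 3-byte form → E2 94 89.
U+062E: 2-byte form → D8 AE.
Concatenated (18 bytes): EF A7 89 E2 8B 96 E2 97 91 F3 AB 80 91 E2 94 89 D8 AE.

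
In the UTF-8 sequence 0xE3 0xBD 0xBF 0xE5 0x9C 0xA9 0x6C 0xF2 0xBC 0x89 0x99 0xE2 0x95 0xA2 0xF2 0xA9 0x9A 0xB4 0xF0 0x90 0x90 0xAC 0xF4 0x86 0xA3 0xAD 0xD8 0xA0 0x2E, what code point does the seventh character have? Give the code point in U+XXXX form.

Offset 0: leading byte 0xE3 = 11100011 → 3-byte char #1 = E3 BD BF.
Offset 3: leading byte 0xE5 = 11100101 → 3-byte char #2 = E5 9C A9.
Offset 6: leading byte 0x6C = 01101100 → 1-byte char #3 = 6C.
Offset 7: leading byte 0xF2 = 11110010 → 4-byte char #4 = F2 BC 89 99.
Offset 11: leading byte 0xE2 = 11100010 → 3-byte char #5 = E2 95 A2.
Offset 14: leading byte 0xF2 = 11110010 → 4-byte char #6 = F2 A9 9A B4.
Offset 18: leading byte 0xF0 = 11110000 → 4-byte char #7 = F0 90 90 AC.
Leading byte 0xF0 = 11110000 matches 11110xxx → 4-byte sequence.
Byte 1: 0xF0 = 11110000, payload 000 (3 bits).
Byte 2: 0x90 = 10010000 (10xxxxxx ✓), payload 010000.
Byte 3: 0x90 = 10010000 (10xxxxxx ✓), payload 010000.
Byte 4: 0xAC = 10101100 (10xxxxxx ✓), payload 101100.
Concatenate: 000010000010000101100 = 0x1042C (21 bits → U+1042C).

U+1042C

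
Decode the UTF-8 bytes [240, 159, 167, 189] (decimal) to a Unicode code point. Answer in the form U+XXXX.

Leading byte 0xF0 = 11110000 matches 11110xxx → 4-byte sequence.
Byte 1: 0xF0 = 11110000, payload 000 (3 bits).
Byte 2: 0x9F = 10011111 (10xxxxxx ✓), payload 011111.
Byte 3: 0xA7 = 10100111 (10xxxxxx ✓), payload 100111.
Byte 4: 0xBD = 10111101 (10xxxxxx ✓), payload 111101.
Concatenate: 000011111100111111101 = 0x1F9FD (21 bits → U+1F9FD).

U+1F9FD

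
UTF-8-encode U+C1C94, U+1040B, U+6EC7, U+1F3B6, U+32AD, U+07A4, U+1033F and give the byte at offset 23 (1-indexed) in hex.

1-indexed offset 23 is 0-indexed offset 22.
U+C1C94 → 4-byte form F3 81 B2 94 at offsets 0–3.
U+1040B → 4-byte form F0 90 90 8B at offsets 4–7.
U+6EC7 → 3-byte form E6 BB 87 at offsets 8–10.
U+1F3B6 → 4-byte form F0 9F 8E B6 at offsets 11–14.
U+32AD → 3-byte form E3 8A AD at offsets 15–17.
U+07A4 → 2-byte form DE A4 at offsets 18–19.
U+1033F → 4-byte form F0 90 8C BF at offsets 20–23.
Offset 22 falls in char 7's range; it's byte 3 of F0 90 8C BF = 0x8C.

0x8C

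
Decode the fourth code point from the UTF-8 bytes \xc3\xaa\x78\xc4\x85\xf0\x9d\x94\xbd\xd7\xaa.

U+1D53D

Offset 0: leading byte 0xC3 = 11000011 → 2-byte char #1 = C3 AA.
Offset 2: leading byte 0x78 = 01111000 → 1-byte char #2 = 78.
Offset 3: leading byte 0xC4 = 11000100 → 2-byte char #3 = C4 85.
Offset 5: leading byte 0xF0 = 11110000 → 4-byte char #4 = F0 9D 94 BD.
Leading byte 0xF0 = 11110000 matches 11110xxx → 4-byte sequence.
Byte 1: 0xF0 = 11110000, payload 000 (3 bits).
Byte 2: 0x9D = 10011101 (10xxxxxx ✓), payload 011101.
Byte 3: 0x94 = 10010100 (10xxxxxx ✓), payload 010100.
Byte 4: 0xBD = 10111101 (10xxxxxx ✓), payload 111101.
Concatenate: 000011101010100111101 = 0x1D53D (21 bits → U+1D53D).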